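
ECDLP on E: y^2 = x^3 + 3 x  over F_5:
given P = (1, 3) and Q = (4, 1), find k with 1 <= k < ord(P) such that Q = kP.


Enumerate multiples of P until we hit Q = (4, 1):
  1P = (1, 3)
  2P = (4, 4)
  3P = (4, 1)
Match found at i = 3.

k = 3


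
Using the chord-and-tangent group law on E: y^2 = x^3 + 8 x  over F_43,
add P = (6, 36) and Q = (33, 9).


P != Q, so use the chord formula.
s = (y2 - y1) / (x2 - x1) = (16) / (27) mod 43 = 42
x3 = s^2 - x1 - x2 mod 43 = 42^2 - 6 - 33 = 5
y3 = s (x1 - x3) - y1 mod 43 = 42 * (6 - 5) - 36 = 6

P + Q = (5, 6)


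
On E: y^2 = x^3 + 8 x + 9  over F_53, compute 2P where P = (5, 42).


Doubling: s = (3 x1^2 + a) / (2 y1)
s = (3*5^2 + 8) / (2*42) mod 53 = 42
x3 = s^2 - 2 x1 mod 53 = 42^2 - 2*5 = 5
y3 = s (x1 - x3) - y1 mod 53 = 42 * (5 - 5) - 42 = 11

2P = (5, 11)


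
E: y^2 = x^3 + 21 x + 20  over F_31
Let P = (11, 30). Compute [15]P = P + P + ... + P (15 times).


k = 15 = 1111_2 (binary, LSB first: 1111)
Double-and-add from P = (11, 30):
  bit 0 = 1: acc = O + (11, 30) = (11, 30)
  bit 1 = 1: acc = (11, 30) + (14, 19) = (16, 9)
  bit 2 = 1: acc = (16, 9) + (8, 7) = (9, 16)
  bit 3 = 1: acc = (9, 16) + (29, 30) = (0, 12)

15P = (0, 12)


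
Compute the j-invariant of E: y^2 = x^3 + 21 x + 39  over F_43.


Delta = -16(4 a^3 + 27 b^2) mod 43 = 19
-1728 * (4 a)^3 = -1728 * (4*21)^3 mod 43 = 21
j = 21 * 19^(-1) mod 43 = 26

j = 26 (mod 43)


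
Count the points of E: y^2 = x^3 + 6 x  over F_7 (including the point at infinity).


For each x in F_7, count y with y^2 = x^3 + 6 x + 0 mod 7:
  x = 0: RHS = 0, y in [0]  -> 1 point(s)
  x = 1: RHS = 0, y in [0]  -> 1 point(s)
  x = 4: RHS = 4, y in [2, 5]  -> 2 point(s)
  x = 5: RHS = 1, y in [1, 6]  -> 2 point(s)
  x = 6: RHS = 0, y in [0]  -> 1 point(s)
Affine points: 7. Add the point at infinity: total = 8.

#E(F_7) = 8


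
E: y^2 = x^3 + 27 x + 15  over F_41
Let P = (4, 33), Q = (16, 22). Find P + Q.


P != Q, so use the chord formula.
s = (y2 - y1) / (x2 - x1) = (30) / (12) mod 41 = 23
x3 = s^2 - x1 - x2 mod 41 = 23^2 - 4 - 16 = 17
y3 = s (x1 - x3) - y1 mod 41 = 23 * (4 - 17) - 33 = 37

P + Q = (17, 37)


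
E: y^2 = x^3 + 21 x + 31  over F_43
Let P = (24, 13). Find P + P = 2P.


Doubling: s = (3 x1^2 + a) / (2 y1)
s = (3*24^2 + 21) / (2*13) mod 43 = 16
x3 = s^2 - 2 x1 mod 43 = 16^2 - 2*24 = 36
y3 = s (x1 - x3) - y1 mod 43 = 16 * (24 - 36) - 13 = 10

2P = (36, 10)


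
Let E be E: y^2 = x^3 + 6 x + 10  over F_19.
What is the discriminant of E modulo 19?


4 a^3 + 27 b^2 = 4*6^3 + 27*10^2 = 864 + 2700 = 3564
Delta = -16 * (3564) = -57024
Delta mod 19 = 14

Delta = 14 (mod 19)


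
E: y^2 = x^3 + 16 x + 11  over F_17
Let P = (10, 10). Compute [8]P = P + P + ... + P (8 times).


k = 8 = 1000_2 (binary, LSB first: 0001)
Double-and-add from P = (10, 10):
  bit 0 = 0: acc unchanged = O
  bit 1 = 0: acc unchanged = O
  bit 2 = 0: acc unchanged = O
  bit 3 = 1: acc = O + (10, 7) = (10, 7)

8P = (10, 7)


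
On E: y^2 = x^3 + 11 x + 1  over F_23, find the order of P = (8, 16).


Compute successive multiples of P until we hit O:
  1P = (8, 16)
  2P = (16, 8)
  3P = (0, 22)
  4P = (17, 8)
  5P = (11, 2)
  6P = (13, 15)
  7P = (14, 22)
  8P = (2, 13)
  ... (continuing to 25P)
  25P = O

ord(P) = 25


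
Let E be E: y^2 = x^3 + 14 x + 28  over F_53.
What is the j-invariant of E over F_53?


Delta = -16(4 a^3 + 27 b^2) mod 53 = 8
-1728 * (4 a)^3 = -1728 * (4*14)^3 mod 53 = 37
j = 37 * 8^(-1) mod 53 = 51

j = 51 (mod 53)


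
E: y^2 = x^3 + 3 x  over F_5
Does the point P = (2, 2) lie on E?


Check whether y^2 = x^3 + 3 x + 0 (mod 5) for (x, y) = (2, 2).
LHS: y^2 = 2^2 mod 5 = 4
RHS: x^3 + 3 x + 0 = 2^3 + 3*2 + 0 mod 5 = 4
LHS = RHS

Yes, on the curve


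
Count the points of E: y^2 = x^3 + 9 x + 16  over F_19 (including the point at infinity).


For each x in F_19, count y with y^2 = x^3 + 9 x + 16 mod 19:
  x = 0: RHS = 16, y in [4, 15]  -> 2 point(s)
  x = 1: RHS = 7, y in [8, 11]  -> 2 point(s)
  x = 2: RHS = 4, y in [2, 17]  -> 2 point(s)
  x = 6: RHS = 1, y in [1, 18]  -> 2 point(s)
  x = 7: RHS = 4, y in [2, 17]  -> 2 point(s)
  x = 8: RHS = 11, y in [7, 12]  -> 2 point(s)
  x = 9: RHS = 9, y in [3, 16]  -> 2 point(s)
  x = 10: RHS = 4, y in [2, 17]  -> 2 point(s)
  x = 12: RHS = 9, y in [3, 16]  -> 2 point(s)
  x = 14: RHS = 17, y in [6, 13]  -> 2 point(s)
  x = 15: RHS = 11, y in [7, 12]  -> 2 point(s)
  x = 16: RHS = 0, y in [0]  -> 1 point(s)
  x = 17: RHS = 9, y in [3, 16]  -> 2 point(s)
  x = 18: RHS = 6, y in [5, 14]  -> 2 point(s)
Affine points: 27. Add the point at infinity: total = 28.

#E(F_19) = 28


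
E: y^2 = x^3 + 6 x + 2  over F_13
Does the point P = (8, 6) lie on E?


Check whether y^2 = x^3 + 6 x + 2 (mod 13) for (x, y) = (8, 6).
LHS: y^2 = 6^2 mod 13 = 10
RHS: x^3 + 6 x + 2 = 8^3 + 6*8 + 2 mod 13 = 3
LHS != RHS

No, not on the curve


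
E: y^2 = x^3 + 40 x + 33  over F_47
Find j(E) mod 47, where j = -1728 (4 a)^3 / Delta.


Delta = -16(4 a^3 + 27 b^2) mod 47 = 25
-1728 * (4 a)^3 = -1728 * (4*40)^3 mod 47 = 14
j = 14 * 25^(-1) mod 47 = 25

j = 25 (mod 47)


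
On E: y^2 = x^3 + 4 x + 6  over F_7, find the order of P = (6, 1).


Compute successive multiples of P until we hit O:
  1P = (6, 1)
  2P = (2, 6)
  3P = (1, 5)
  4P = (4, 3)
  5P = (5, 5)
  6P = (5, 2)
  7P = (4, 4)
  8P = (1, 2)
  ... (continuing to 11P)
  11P = O

ord(P) = 11


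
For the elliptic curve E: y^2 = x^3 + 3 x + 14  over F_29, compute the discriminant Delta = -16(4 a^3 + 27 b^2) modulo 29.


4 a^3 + 27 b^2 = 4*3^3 + 27*14^2 = 108 + 5292 = 5400
Delta = -16 * (5400) = -86400
Delta mod 29 = 20

Delta = 20 (mod 29)


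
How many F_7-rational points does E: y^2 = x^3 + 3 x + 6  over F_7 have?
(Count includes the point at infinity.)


For each x in F_7, count y with y^2 = x^3 + 3 x + 6 mod 7:
  x = 3: RHS = 0, y in [0]  -> 1 point(s)
  x = 6: RHS = 2, y in [3, 4]  -> 2 point(s)
Affine points: 3. Add the point at infinity: total = 4.

#E(F_7) = 4


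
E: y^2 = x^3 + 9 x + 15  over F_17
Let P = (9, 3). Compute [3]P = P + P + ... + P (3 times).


k = 3 = 11_2 (binary, LSB first: 11)
Double-and-add from P = (9, 3):
  bit 0 = 1: acc = O + (9, 3) = (9, 3)
  bit 1 = 1: acc = (9, 3) + (12, 7) = (11, 0)

3P = (11, 0)


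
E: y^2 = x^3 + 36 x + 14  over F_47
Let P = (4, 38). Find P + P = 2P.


Doubling: s = (3 x1^2 + a) / (2 y1)
s = (3*4^2 + 36) / (2*38) mod 47 = 11
x3 = s^2 - 2 x1 mod 47 = 11^2 - 2*4 = 19
y3 = s (x1 - x3) - y1 mod 47 = 11 * (4 - 19) - 38 = 32

2P = (19, 32)


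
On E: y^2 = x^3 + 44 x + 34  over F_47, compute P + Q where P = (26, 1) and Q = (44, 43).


P != Q, so use the chord formula.
s = (y2 - y1) / (x2 - x1) = (42) / (18) mod 47 = 18
x3 = s^2 - x1 - x2 mod 47 = 18^2 - 26 - 44 = 19
y3 = s (x1 - x3) - y1 mod 47 = 18 * (26 - 19) - 1 = 31

P + Q = (19, 31)


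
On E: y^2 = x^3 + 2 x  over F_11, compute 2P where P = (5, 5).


Doubling: s = (3 x1^2 + a) / (2 y1)
s = (3*5^2 + 2) / (2*5) mod 11 = 0
x3 = s^2 - 2 x1 mod 11 = 0^2 - 2*5 = 1
y3 = s (x1 - x3) - y1 mod 11 = 0 * (5 - 1) - 5 = 6

2P = (1, 6)


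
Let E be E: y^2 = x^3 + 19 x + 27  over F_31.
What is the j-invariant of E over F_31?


Delta = -16(4 a^3 + 27 b^2) mod 31 = 16
-1728 * (4 a)^3 = -1728 * (4*19)^3 mod 31 = 4
j = 4 * 16^(-1) mod 31 = 8

j = 8 (mod 31)


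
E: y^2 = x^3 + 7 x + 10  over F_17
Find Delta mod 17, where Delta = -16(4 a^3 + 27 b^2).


4 a^3 + 27 b^2 = 4*7^3 + 27*10^2 = 1372 + 2700 = 4072
Delta = -16 * (4072) = -65152
Delta mod 17 = 9

Delta = 9 (mod 17)


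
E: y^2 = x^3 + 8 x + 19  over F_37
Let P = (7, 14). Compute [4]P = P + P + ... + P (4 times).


k = 4 = 100_2 (binary, LSB first: 001)
Double-and-add from P = (7, 14):
  bit 0 = 0: acc unchanged = O
  bit 1 = 0: acc unchanged = O
  bit 2 = 1: acc = O + (10, 10) = (10, 10)

4P = (10, 10)


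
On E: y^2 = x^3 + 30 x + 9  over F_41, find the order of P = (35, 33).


Compute successive multiples of P until we hit O:
  1P = (35, 33)
  2P = (14, 37)
  3P = (15, 12)
  4P = (33, 6)
  5P = (22, 40)
  6P = (2, 6)
  7P = (25, 5)
  8P = (20, 9)
  ... (continuing to 41P)
  41P = O

ord(P) = 41


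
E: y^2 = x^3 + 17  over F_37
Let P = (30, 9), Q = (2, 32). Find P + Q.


P != Q, so use the chord formula.
s = (y2 - y1) / (x2 - x1) = (23) / (9) mod 37 = 19
x3 = s^2 - x1 - x2 mod 37 = 19^2 - 30 - 2 = 33
y3 = s (x1 - x3) - y1 mod 37 = 19 * (30 - 33) - 9 = 8

P + Q = (33, 8)


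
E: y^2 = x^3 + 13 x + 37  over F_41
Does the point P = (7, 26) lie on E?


Check whether y^2 = x^3 + 13 x + 37 (mod 41) for (x, y) = (7, 26).
LHS: y^2 = 26^2 mod 41 = 20
RHS: x^3 + 13 x + 37 = 7^3 + 13*7 + 37 mod 41 = 20
LHS = RHS

Yes, on the curve


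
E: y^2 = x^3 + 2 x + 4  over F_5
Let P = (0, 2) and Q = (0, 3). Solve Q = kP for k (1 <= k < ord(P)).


Enumerate multiples of P until we hit Q = (0, 3):
  1P = (0, 2)
  2P = (4, 1)
  3P = (2, 1)
  4P = (2, 4)
  5P = (4, 4)
  6P = (0, 3)
Match found at i = 6.

k = 6


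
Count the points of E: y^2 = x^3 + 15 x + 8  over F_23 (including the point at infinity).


For each x in F_23, count y with y^2 = x^3 + 15 x + 8 mod 23:
  x = 0: RHS = 8, y in [10, 13]  -> 2 point(s)
  x = 1: RHS = 1, y in [1, 22]  -> 2 point(s)
  x = 2: RHS = 0, y in [0]  -> 1 point(s)
  x = 5: RHS = 1, y in [1, 22]  -> 2 point(s)
  x = 10: RHS = 8, y in [10, 13]  -> 2 point(s)
  x = 11: RHS = 9, y in [3, 20]  -> 2 point(s)
  x = 13: RHS = 8, y in [10, 13]  -> 2 point(s)
  x = 14: RHS = 18, y in [8, 15]  -> 2 point(s)
  x = 17: RHS = 1, y in [1, 22]  -> 2 point(s)
  x = 21: RHS = 16, y in [4, 19]  -> 2 point(s)
Affine points: 19. Add the point at infinity: total = 20.

#E(F_23) = 20


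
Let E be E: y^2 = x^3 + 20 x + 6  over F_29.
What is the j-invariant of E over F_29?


Delta = -16(4 a^3 + 27 b^2) mod 29 = 16
-1728 * (4 a)^3 = -1728 * (4*20)^3 mod 29 = 2
j = 2 * 16^(-1) mod 29 = 11

j = 11 (mod 29)


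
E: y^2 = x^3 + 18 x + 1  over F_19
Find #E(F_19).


For each x in F_19, count y with y^2 = x^3 + 18 x + 1 mod 19:
  x = 0: RHS = 1, y in [1, 18]  -> 2 point(s)
  x = 1: RHS = 1, y in [1, 18]  -> 2 point(s)
  x = 2: RHS = 7, y in [8, 11]  -> 2 point(s)
  x = 3: RHS = 6, y in [5, 14]  -> 2 point(s)
  x = 4: RHS = 4, y in [2, 17]  -> 2 point(s)
  x = 5: RHS = 7, y in [8, 11]  -> 2 point(s)
  x = 8: RHS = 11, y in [7, 12]  -> 2 point(s)
  x = 12: RHS = 7, y in [8, 11]  -> 2 point(s)
  x = 13: RHS = 0, y in [0]  -> 1 point(s)
  x = 15: RHS = 17, y in [6, 13]  -> 2 point(s)
  x = 18: RHS = 1, y in [1, 18]  -> 2 point(s)
Affine points: 21. Add the point at infinity: total = 22.

#E(F_19) = 22


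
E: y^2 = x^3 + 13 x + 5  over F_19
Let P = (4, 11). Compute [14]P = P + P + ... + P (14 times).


k = 14 = 1110_2 (binary, LSB first: 0111)
Double-and-add from P = (4, 11):
  bit 0 = 0: acc unchanged = O
  bit 1 = 1: acc = O + (17, 16) = (17, 16)
  bit 2 = 1: acc = (17, 16) + (5, 10) = (2, 1)
  bit 3 = 1: acc = (2, 1) + (1, 0) = (17, 3)

14P = (17, 3)


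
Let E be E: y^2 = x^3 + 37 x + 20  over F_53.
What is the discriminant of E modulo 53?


4 a^3 + 27 b^2 = 4*37^3 + 27*20^2 = 202612 + 10800 = 213412
Delta = -16 * (213412) = -3414592
Delta mod 53 = 39

Delta = 39 (mod 53)


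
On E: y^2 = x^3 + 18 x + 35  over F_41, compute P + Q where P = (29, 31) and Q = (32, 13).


P != Q, so use the chord formula.
s = (y2 - y1) / (x2 - x1) = (23) / (3) mod 41 = 35
x3 = s^2 - x1 - x2 mod 41 = 35^2 - 29 - 32 = 16
y3 = s (x1 - x3) - y1 mod 41 = 35 * (29 - 16) - 31 = 14

P + Q = (16, 14)


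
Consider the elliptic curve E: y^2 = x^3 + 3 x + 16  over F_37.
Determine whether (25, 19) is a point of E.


Check whether y^2 = x^3 + 3 x + 16 (mod 37) for (x, y) = (25, 19).
LHS: y^2 = 19^2 mod 37 = 28
RHS: x^3 + 3 x + 16 = 25^3 + 3*25 + 16 mod 37 = 28
LHS = RHS

Yes, on the curve


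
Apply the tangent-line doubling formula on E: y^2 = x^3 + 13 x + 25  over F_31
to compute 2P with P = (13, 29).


Doubling: s = (3 x1^2 + a) / (2 y1)
s = (3*13^2 + 13) / (2*29) mod 31 = 25
x3 = s^2 - 2 x1 mod 31 = 25^2 - 2*13 = 10
y3 = s (x1 - x3) - y1 mod 31 = 25 * (13 - 10) - 29 = 15

2P = (10, 15)


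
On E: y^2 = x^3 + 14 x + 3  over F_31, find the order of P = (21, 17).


Compute successive multiples of P until we hit O:
  1P = (21, 17)
  2P = (8, 21)
  3P = (12, 16)
  4P = (16, 18)
  5P = (30, 22)
  6P = (27, 21)
  7P = (11, 0)
  8P = (27, 10)
  ... (continuing to 14P)
  14P = O

ord(P) = 14


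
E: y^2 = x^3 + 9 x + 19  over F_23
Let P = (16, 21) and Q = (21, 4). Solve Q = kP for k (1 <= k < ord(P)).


Enumerate multiples of P until we hit Q = (21, 4):
  1P = (16, 21)
  2P = (17, 18)
  3P = (22, 20)
  4P = (1, 11)
  5P = (9, 22)
  6P = (6, 17)
  7P = (3, 21)
  8P = (4, 2)
  9P = (21, 19)
  10P = (11, 0)
  11P = (21, 4)
Match found at i = 11.

k = 11


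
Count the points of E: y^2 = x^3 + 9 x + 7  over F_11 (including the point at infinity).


For each x in F_11, count y with y^2 = x^3 + 9 x + 7 mod 11:
  x = 2: RHS = 0, y in [0]  -> 1 point(s)
  x = 5: RHS = 1, y in [1, 10]  -> 2 point(s)
  x = 9: RHS = 3, y in [5, 6]  -> 2 point(s)
Affine points: 5. Add the point at infinity: total = 6.

#E(F_11) = 6


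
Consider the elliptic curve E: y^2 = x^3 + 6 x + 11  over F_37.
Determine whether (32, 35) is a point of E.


Check whether y^2 = x^3 + 6 x + 11 (mod 37) for (x, y) = (32, 35).
LHS: y^2 = 35^2 mod 37 = 4
RHS: x^3 + 6 x + 11 = 32^3 + 6*32 + 11 mod 37 = 4
LHS = RHS

Yes, on the curve


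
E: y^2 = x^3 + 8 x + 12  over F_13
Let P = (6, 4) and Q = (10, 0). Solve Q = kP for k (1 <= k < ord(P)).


Enumerate multiples of P until we hit Q = (10, 0):
  1P = (6, 4)
  2P = (0, 5)
  3P = (11, 12)
  4P = (10, 0)
Match found at i = 4.

k = 4


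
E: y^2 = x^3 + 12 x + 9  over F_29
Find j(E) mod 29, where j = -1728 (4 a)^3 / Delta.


Delta = -16(4 a^3 + 27 b^2) mod 29 = 25
-1728 * (4 a)^3 = -1728 * (4*12)^3 mod 29 = 6
j = 6 * 25^(-1) mod 29 = 13

j = 13 (mod 29)


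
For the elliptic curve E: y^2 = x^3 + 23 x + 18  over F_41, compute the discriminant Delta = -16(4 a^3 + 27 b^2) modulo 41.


4 a^3 + 27 b^2 = 4*23^3 + 27*18^2 = 48668 + 8748 = 57416
Delta = -16 * (57416) = -918656
Delta mod 41 = 31

Delta = 31 (mod 41)


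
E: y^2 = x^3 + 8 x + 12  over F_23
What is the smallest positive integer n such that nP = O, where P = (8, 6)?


Compute successive multiples of P until we hit O:
  1P = (8, 6)
  2P = (19, 10)
  3P = (14, 19)
  4P = (14, 4)
  5P = (19, 13)
  6P = (8, 17)
  7P = O

ord(P) = 7


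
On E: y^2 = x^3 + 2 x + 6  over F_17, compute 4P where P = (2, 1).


k = 4 = 100_2 (binary, LSB first: 001)
Double-and-add from P = (2, 1):
  bit 0 = 0: acc unchanged = O
  bit 1 = 0: acc unchanged = O
  bit 2 = 1: acc = O + (13, 11) = (13, 11)

4P = (13, 11)


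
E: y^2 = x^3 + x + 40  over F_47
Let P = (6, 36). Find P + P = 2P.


Doubling: s = (3 x1^2 + a) / (2 y1)
s = (3*6^2 + 1) / (2*36) mod 47 = 10
x3 = s^2 - 2 x1 mod 47 = 10^2 - 2*6 = 41
y3 = s (x1 - x3) - y1 mod 47 = 10 * (6 - 41) - 36 = 37

2P = (41, 37)


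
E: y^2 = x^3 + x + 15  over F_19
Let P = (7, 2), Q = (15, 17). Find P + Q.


P != Q, so use the chord formula.
s = (y2 - y1) / (x2 - x1) = (15) / (8) mod 19 = 9
x3 = s^2 - x1 - x2 mod 19 = 9^2 - 7 - 15 = 2
y3 = s (x1 - x3) - y1 mod 19 = 9 * (7 - 2) - 2 = 5

P + Q = (2, 5)


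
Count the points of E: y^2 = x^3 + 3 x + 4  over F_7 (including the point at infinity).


For each x in F_7, count y with y^2 = x^3 + 3 x + 4 mod 7:
  x = 0: RHS = 4, y in [2, 5]  -> 2 point(s)
  x = 1: RHS = 1, y in [1, 6]  -> 2 point(s)
  x = 2: RHS = 4, y in [2, 5]  -> 2 point(s)
  x = 5: RHS = 4, y in [2, 5]  -> 2 point(s)
  x = 6: RHS = 0, y in [0]  -> 1 point(s)
Affine points: 9. Add the point at infinity: total = 10.

#E(F_7) = 10


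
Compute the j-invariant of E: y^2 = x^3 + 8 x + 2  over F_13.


Delta = -16(4 a^3 + 27 b^2) mod 13 = 6
-1728 * (4 a)^3 = -1728 * (4*8)^3 mod 13 = 8
j = 8 * 6^(-1) mod 13 = 10

j = 10 (mod 13)


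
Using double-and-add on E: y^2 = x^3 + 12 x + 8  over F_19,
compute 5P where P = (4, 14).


k = 5 = 101_2 (binary, LSB first: 101)
Double-and-add from P = (4, 14):
  bit 0 = 1: acc = O + (4, 14) = (4, 14)
  bit 1 = 0: acc unchanged = (4, 14)
  bit 2 = 1: acc = (4, 14) + (7, 13) = (6, 12)

5P = (6, 12)


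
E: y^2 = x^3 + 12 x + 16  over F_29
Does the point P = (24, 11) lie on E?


Check whether y^2 = x^3 + 12 x + 16 (mod 29) for (x, y) = (24, 11).
LHS: y^2 = 11^2 mod 29 = 5
RHS: x^3 + 12 x + 16 = 24^3 + 12*24 + 16 mod 29 = 5
LHS = RHS

Yes, on the curve


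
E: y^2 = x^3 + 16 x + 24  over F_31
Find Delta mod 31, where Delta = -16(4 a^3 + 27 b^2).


4 a^3 + 27 b^2 = 4*16^3 + 27*24^2 = 16384 + 15552 = 31936
Delta = -16 * (31936) = -510976
Delta mod 31 = 28

Delta = 28 (mod 31)


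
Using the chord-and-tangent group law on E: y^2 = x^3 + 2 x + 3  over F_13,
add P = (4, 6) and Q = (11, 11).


P != Q, so use the chord formula.
s = (y2 - y1) / (x2 - x1) = (5) / (7) mod 13 = 10
x3 = s^2 - x1 - x2 mod 13 = 10^2 - 4 - 11 = 7
y3 = s (x1 - x3) - y1 mod 13 = 10 * (4 - 7) - 6 = 3

P + Q = (7, 3)


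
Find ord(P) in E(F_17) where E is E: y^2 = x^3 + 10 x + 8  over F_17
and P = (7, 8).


Compute successive multiples of P until we hit O:
  1P = (7, 8)
  2P = (2, 6)
  3P = (0, 5)
  4P = (14, 6)
  5P = (11, 15)
  6P = (1, 11)
  7P = (5, 8)
  8P = (5, 9)
  ... (continuing to 15P)
  15P = O

ord(P) = 15


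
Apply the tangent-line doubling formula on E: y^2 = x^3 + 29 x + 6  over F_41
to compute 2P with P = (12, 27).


Doubling: s = (3 x1^2 + a) / (2 y1)
s = (3*12^2 + 29) / (2*27) mod 41 = 26
x3 = s^2 - 2 x1 mod 41 = 26^2 - 2*12 = 37
y3 = s (x1 - x3) - y1 mod 41 = 26 * (12 - 37) - 27 = 20

2P = (37, 20)


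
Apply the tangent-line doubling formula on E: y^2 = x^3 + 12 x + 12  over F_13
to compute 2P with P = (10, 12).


Doubling: s = (3 x1^2 + a) / (2 y1)
s = (3*10^2 + 12) / (2*12) mod 13 = 0
x3 = s^2 - 2 x1 mod 13 = 0^2 - 2*10 = 6
y3 = s (x1 - x3) - y1 mod 13 = 0 * (10 - 6) - 12 = 1

2P = (6, 1)


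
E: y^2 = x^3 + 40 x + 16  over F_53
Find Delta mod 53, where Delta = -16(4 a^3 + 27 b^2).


4 a^3 + 27 b^2 = 4*40^3 + 27*16^2 = 256000 + 6912 = 262912
Delta = -16 * (262912) = -4206592
Delta mod 53 = 18

Delta = 18 (mod 53)


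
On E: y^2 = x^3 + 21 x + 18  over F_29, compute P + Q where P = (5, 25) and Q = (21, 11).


P != Q, so use the chord formula.
s = (y2 - y1) / (x2 - x1) = (15) / (16) mod 29 = 10
x3 = s^2 - x1 - x2 mod 29 = 10^2 - 5 - 21 = 16
y3 = s (x1 - x3) - y1 mod 29 = 10 * (5 - 16) - 25 = 10

P + Q = (16, 10)


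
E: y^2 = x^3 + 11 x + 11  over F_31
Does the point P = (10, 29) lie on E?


Check whether y^2 = x^3 + 11 x + 11 (mod 31) for (x, y) = (10, 29).
LHS: y^2 = 29^2 mod 31 = 4
RHS: x^3 + 11 x + 11 = 10^3 + 11*10 + 11 mod 31 = 5
LHS != RHS

No, not on the curve


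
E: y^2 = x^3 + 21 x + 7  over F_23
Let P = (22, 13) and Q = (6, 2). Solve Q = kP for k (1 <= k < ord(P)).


Enumerate multiples of P until we hit Q = (6, 2):
  1P = (22, 13)
  2P = (20, 3)
  3P = (6, 21)
  4P = (1, 11)
  5P = (1, 12)
  6P = (6, 2)
Match found at i = 6.

k = 6


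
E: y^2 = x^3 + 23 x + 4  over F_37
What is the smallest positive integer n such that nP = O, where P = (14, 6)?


Compute successive multiples of P until we hit O:
  1P = (14, 6)
  2P = (2, 13)
  3P = (18, 21)
  4P = (26, 23)
  5P = (8, 21)
  6P = (12, 26)
  7P = (0, 2)
  8P = (11, 16)
  ... (continuing to 45P)
  45P = O

ord(P) = 45


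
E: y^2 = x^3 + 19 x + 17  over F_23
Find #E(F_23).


For each x in F_23, count y with y^2 = x^3 + 19 x + 17 mod 23:
  x = 3: RHS = 9, y in [3, 20]  -> 2 point(s)
  x = 6: RHS = 2, y in [5, 18]  -> 2 point(s)
  x = 11: RHS = 16, y in [4, 19]  -> 2 point(s)
  x = 12: RHS = 18, y in [8, 15]  -> 2 point(s)
  x = 13: RHS = 0, y in [0]  -> 1 point(s)
  x = 16: RHS = 1, y in [1, 22]  -> 2 point(s)
  x = 17: RHS = 9, y in [3, 20]  -> 2 point(s)
  x = 18: RHS = 4, y in [2, 21]  -> 2 point(s)
  x = 20: RHS = 2, y in [5, 18]  -> 2 point(s)
Affine points: 17. Add the point at infinity: total = 18.

#E(F_23) = 18


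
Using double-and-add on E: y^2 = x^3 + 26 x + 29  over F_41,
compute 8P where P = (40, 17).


k = 8 = 1000_2 (binary, LSB first: 0001)
Double-and-add from P = (40, 17):
  bit 0 = 0: acc unchanged = O
  bit 1 = 0: acc unchanged = O
  bit 2 = 0: acc unchanged = O
  bit 3 = 1: acc = O + (28, 35) = (28, 35)

8P = (28, 35)


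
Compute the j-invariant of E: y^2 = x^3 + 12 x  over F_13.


Delta = -16(4 a^3 + 27 b^2) mod 13 = 12
-1728 * (4 a)^3 = -1728 * (4*12)^3 mod 13 = 1
j = 1 * 12^(-1) mod 13 = 12

j = 12 (mod 13)


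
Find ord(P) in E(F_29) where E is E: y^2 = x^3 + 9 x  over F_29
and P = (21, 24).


Compute successive multiples of P until we hit O:
  1P = (21, 24)
  2P = (23, 22)
  3P = (15, 28)
  4P = (16, 21)
  5P = (26, 2)
  6P = (6, 26)
  7P = (18, 22)
  8P = (13, 20)
  ... (continuing to 20P)
  20P = O

ord(P) = 20


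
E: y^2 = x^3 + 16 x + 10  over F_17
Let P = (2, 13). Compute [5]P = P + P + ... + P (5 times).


k = 5 = 101_2 (binary, LSB first: 101)
Double-and-add from P = (2, 13):
  bit 0 = 1: acc = O + (2, 13) = (2, 13)
  bit 1 = 0: acc unchanged = (2, 13)
  bit 2 = 1: acc = (2, 13) + (11, 15) = (3, 0)

5P = (3, 0)


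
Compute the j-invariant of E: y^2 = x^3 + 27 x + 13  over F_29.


Delta = -16(4 a^3 + 27 b^2) mod 29 = 4
-1728 * (4 a)^3 = -1728 * (4*27)^3 mod 29 = 4
j = 4 * 4^(-1) mod 29 = 1

j = 1 (mod 29)


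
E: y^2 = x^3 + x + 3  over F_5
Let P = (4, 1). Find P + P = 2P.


Doubling: s = (3 x1^2 + a) / (2 y1)
s = (3*4^2 + 1) / (2*1) mod 5 = 2
x3 = s^2 - 2 x1 mod 5 = 2^2 - 2*4 = 1
y3 = s (x1 - x3) - y1 mod 5 = 2 * (4 - 1) - 1 = 0

2P = (1, 0)


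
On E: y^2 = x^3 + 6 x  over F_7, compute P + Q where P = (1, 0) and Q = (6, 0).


P != Q, so use the chord formula.
s = (y2 - y1) / (x2 - x1) = (0) / (5) mod 7 = 0
x3 = s^2 - x1 - x2 mod 7 = 0^2 - 1 - 6 = 0
y3 = s (x1 - x3) - y1 mod 7 = 0 * (1 - 0) - 0 = 0

P + Q = (0, 0)


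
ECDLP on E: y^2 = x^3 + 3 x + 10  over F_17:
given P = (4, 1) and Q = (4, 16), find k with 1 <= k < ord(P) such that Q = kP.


Enumerate multiples of P until we hit Q = (4, 16):
  1P = (4, 1)
  2P = (9, 16)
  3P = (13, 6)
  4P = (15, 8)
  5P = (14, 5)
  6P = (8, 11)
  7P = (7, 0)
  8P = (8, 6)
  9P = (14, 12)
  10P = (15, 9)
  11P = (13, 11)
  12P = (9, 1)
  13P = (4, 16)
Match found at i = 13.

k = 13


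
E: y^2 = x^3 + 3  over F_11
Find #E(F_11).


For each x in F_11, count y with y^2 = x^3 + 0 x + 3 mod 11:
  x = 0: RHS = 3, y in [5, 6]  -> 2 point(s)
  x = 1: RHS = 4, y in [2, 9]  -> 2 point(s)
  x = 2: RHS = 0, y in [0]  -> 1 point(s)
  x = 4: RHS = 1, y in [1, 10]  -> 2 point(s)
  x = 7: RHS = 5, y in [4, 7]  -> 2 point(s)
  x = 8: RHS = 9, y in [3, 8]  -> 2 point(s)
Affine points: 11. Add the point at infinity: total = 12.

#E(F_11) = 12


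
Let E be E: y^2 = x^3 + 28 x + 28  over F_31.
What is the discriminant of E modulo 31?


4 a^3 + 27 b^2 = 4*28^3 + 27*28^2 = 87808 + 21168 = 108976
Delta = -16 * (108976) = -1743616
Delta mod 31 = 10

Delta = 10 (mod 31)


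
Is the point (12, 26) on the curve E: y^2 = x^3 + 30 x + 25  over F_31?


Check whether y^2 = x^3 + 30 x + 25 (mod 31) for (x, y) = (12, 26).
LHS: y^2 = 26^2 mod 31 = 25
RHS: x^3 + 30 x + 25 = 12^3 + 30*12 + 25 mod 31 = 5
LHS != RHS

No, not on the curve


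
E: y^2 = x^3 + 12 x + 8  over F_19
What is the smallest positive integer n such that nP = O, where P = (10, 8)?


Compute successive multiples of P until we hit O:
  1P = (10, 8)
  2P = (4, 14)
  3P = (6, 7)
  4P = (9, 16)
  5P = (7, 6)
  6P = (13, 9)
  7P = (13, 10)
  8P = (7, 13)
  ... (continuing to 13P)
  13P = O

ord(P) = 13


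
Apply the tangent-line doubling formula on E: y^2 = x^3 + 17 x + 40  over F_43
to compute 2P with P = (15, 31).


Doubling: s = (3 x1^2 + a) / (2 y1)
s = (3*15^2 + 17) / (2*31) mod 43 = 7
x3 = s^2 - 2 x1 mod 43 = 7^2 - 2*15 = 19
y3 = s (x1 - x3) - y1 mod 43 = 7 * (15 - 19) - 31 = 27

2P = (19, 27)


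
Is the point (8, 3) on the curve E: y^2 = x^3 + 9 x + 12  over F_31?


Check whether y^2 = x^3 + 9 x + 12 (mod 31) for (x, y) = (8, 3).
LHS: y^2 = 3^2 mod 31 = 9
RHS: x^3 + 9 x + 12 = 8^3 + 9*8 + 12 mod 31 = 7
LHS != RHS

No, not on the curve


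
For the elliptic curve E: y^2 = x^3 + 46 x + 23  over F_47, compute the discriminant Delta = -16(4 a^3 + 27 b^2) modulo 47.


4 a^3 + 27 b^2 = 4*46^3 + 27*23^2 = 389344 + 14283 = 403627
Delta = -16 * (403627) = -6458032
Delta mod 47 = 3

Delta = 3 (mod 47)


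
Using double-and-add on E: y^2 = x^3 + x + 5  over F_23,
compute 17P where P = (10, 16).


k = 17 = 10001_2 (binary, LSB first: 10001)
Double-and-add from P = (10, 16):
  bit 0 = 1: acc = O + (10, 16) = (10, 16)
  bit 1 = 0: acc unchanged = (10, 16)
  bit 2 = 0: acc unchanged = (10, 16)
  bit 3 = 0: acc unchanged = (10, 16)
  bit 4 = 1: acc = (10, 16) + (18, 6) = (21, 15)

17P = (21, 15)


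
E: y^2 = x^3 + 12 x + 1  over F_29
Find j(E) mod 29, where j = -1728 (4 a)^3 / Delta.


Delta = -16(4 a^3 + 27 b^2) mod 29 = 17
-1728 * (4 a)^3 = -1728 * (4*12)^3 mod 29 = 6
j = 6 * 17^(-1) mod 29 = 14

j = 14 (mod 29)


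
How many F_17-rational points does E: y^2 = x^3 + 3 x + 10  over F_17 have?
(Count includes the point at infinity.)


For each x in F_17, count y with y^2 = x^3 + 3 x + 10 mod 17:
  x = 4: RHS = 1, y in [1, 16]  -> 2 point(s)
  x = 7: RHS = 0, y in [0]  -> 1 point(s)
  x = 8: RHS = 2, y in [6, 11]  -> 2 point(s)
  x = 9: RHS = 1, y in [1, 16]  -> 2 point(s)
  x = 13: RHS = 2, y in [6, 11]  -> 2 point(s)
  x = 14: RHS = 8, y in [5, 12]  -> 2 point(s)
  x = 15: RHS = 13, y in [8, 9]  -> 2 point(s)
Affine points: 13. Add the point at infinity: total = 14.

#E(F_17) = 14


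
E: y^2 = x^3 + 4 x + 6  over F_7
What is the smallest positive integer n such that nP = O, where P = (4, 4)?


Compute successive multiples of P until we hit O:
  1P = (4, 4)
  2P = (1, 5)
  3P = (6, 6)
  4P = (5, 2)
  5P = (2, 6)
  6P = (2, 1)
  7P = (5, 5)
  8P = (6, 1)
  ... (continuing to 11P)
  11P = O

ord(P) = 11


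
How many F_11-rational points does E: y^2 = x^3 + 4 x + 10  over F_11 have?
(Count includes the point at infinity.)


For each x in F_11, count y with y^2 = x^3 + 4 x + 10 mod 11:
  x = 1: RHS = 4, y in [2, 9]  -> 2 point(s)
  x = 2: RHS = 4, y in [2, 9]  -> 2 point(s)
  x = 3: RHS = 5, y in [4, 7]  -> 2 point(s)
  x = 5: RHS = 1, y in [1, 10]  -> 2 point(s)
  x = 8: RHS = 4, y in [2, 9]  -> 2 point(s)
  x = 9: RHS = 5, y in [4, 7]  -> 2 point(s)
  x = 10: RHS = 5, y in [4, 7]  -> 2 point(s)
Affine points: 14. Add the point at infinity: total = 15.

#E(F_11) = 15


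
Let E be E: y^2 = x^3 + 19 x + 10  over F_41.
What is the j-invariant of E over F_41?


Delta = -16(4 a^3 + 27 b^2) mod 41 = 25
-1728 * (4 a)^3 = -1728 * (4*19)^3 mod 41 = 25
j = 25 * 25^(-1) mod 41 = 1

j = 1 (mod 41)


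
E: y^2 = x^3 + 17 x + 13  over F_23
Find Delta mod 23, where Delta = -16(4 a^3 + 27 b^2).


4 a^3 + 27 b^2 = 4*17^3 + 27*13^2 = 19652 + 4563 = 24215
Delta = -16 * (24215) = -387440
Delta mod 23 = 18

Delta = 18 (mod 23)


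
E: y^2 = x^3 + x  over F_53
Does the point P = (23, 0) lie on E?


Check whether y^2 = x^3 + 1 x + 0 (mod 53) for (x, y) = (23, 0).
LHS: y^2 = 0^2 mod 53 = 0
RHS: x^3 + 1 x + 0 = 23^3 + 1*23 + 0 mod 53 = 0
LHS = RHS

Yes, on the curve


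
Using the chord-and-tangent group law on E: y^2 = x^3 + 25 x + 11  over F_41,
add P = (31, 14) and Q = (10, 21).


P != Q, so use the chord formula.
s = (y2 - y1) / (x2 - x1) = (7) / (20) mod 41 = 27
x3 = s^2 - x1 - x2 mod 41 = 27^2 - 31 - 10 = 32
y3 = s (x1 - x3) - y1 mod 41 = 27 * (31 - 32) - 14 = 0

P + Q = (32, 0)


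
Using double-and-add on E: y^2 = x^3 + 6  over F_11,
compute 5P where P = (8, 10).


k = 5 = 101_2 (binary, LSB first: 101)
Double-and-add from P = (8, 10):
  bit 0 = 1: acc = O + (8, 10) = (8, 10)
  bit 1 = 0: acc unchanged = (8, 10)
  bit 2 = 1: acc = (8, 10) + (4, 9) = (8, 1)

5P = (8, 1)


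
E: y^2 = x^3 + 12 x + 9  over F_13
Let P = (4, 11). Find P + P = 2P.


Doubling: s = (3 x1^2 + a) / (2 y1)
s = (3*4^2 + 12) / (2*11) mod 13 = 11
x3 = s^2 - 2 x1 mod 13 = 11^2 - 2*4 = 9
y3 = s (x1 - x3) - y1 mod 13 = 11 * (4 - 9) - 11 = 12

2P = (9, 12)


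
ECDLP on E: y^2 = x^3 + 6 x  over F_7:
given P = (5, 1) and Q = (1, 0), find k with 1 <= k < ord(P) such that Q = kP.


Enumerate multiples of P until we hit Q = (1, 0):
  1P = (5, 1)
  2P = (1, 0)
Match found at i = 2.

k = 2


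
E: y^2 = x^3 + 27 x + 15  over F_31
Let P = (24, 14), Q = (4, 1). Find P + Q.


P != Q, so use the chord formula.
s = (y2 - y1) / (x2 - x1) = (18) / (11) mod 31 = 27
x3 = s^2 - x1 - x2 mod 31 = 27^2 - 24 - 4 = 19
y3 = s (x1 - x3) - y1 mod 31 = 27 * (24 - 19) - 14 = 28

P + Q = (19, 28)


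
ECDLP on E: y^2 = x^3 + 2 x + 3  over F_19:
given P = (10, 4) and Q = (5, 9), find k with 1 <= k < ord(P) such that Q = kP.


Enumerate multiples of P until we hit Q = (5, 9):
  1P = (10, 4)
  2P = (5, 9)
Match found at i = 2.

k = 2


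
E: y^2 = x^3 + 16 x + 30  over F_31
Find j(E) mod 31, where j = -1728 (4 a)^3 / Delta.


Delta = -16(4 a^3 + 27 b^2) mod 31 = 25
-1728 * (4 a)^3 = -1728 * (4*16)^3 mod 31 = 2
j = 2 * 25^(-1) mod 31 = 10

j = 10 (mod 31)


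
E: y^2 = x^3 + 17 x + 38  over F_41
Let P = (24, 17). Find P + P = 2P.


Doubling: s = (3 x1^2 + a) / (2 y1)
s = (3*24^2 + 17) / (2*17) mod 41 = 26
x3 = s^2 - 2 x1 mod 41 = 26^2 - 2*24 = 13
y3 = s (x1 - x3) - y1 mod 41 = 26 * (24 - 13) - 17 = 23

2P = (13, 23)


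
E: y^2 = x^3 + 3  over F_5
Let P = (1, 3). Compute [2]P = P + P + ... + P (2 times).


k = 2 = 10_2 (binary, LSB first: 01)
Double-and-add from P = (1, 3):
  bit 0 = 0: acc unchanged = O
  bit 1 = 1: acc = O + (2, 4) = (2, 4)

2P = (2, 4)


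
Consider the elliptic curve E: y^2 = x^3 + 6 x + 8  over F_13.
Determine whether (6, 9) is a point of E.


Check whether y^2 = x^3 + 6 x + 8 (mod 13) for (x, y) = (6, 9).
LHS: y^2 = 9^2 mod 13 = 3
RHS: x^3 + 6 x + 8 = 6^3 + 6*6 + 8 mod 13 = 0
LHS != RHS

No, not on the curve


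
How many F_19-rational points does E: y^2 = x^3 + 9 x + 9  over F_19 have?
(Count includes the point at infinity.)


For each x in F_19, count y with y^2 = x^3 + 9 x + 9 mod 19:
  x = 0: RHS = 9, y in [3, 16]  -> 2 point(s)
  x = 1: RHS = 0, y in [0]  -> 1 point(s)
  x = 2: RHS = 16, y in [4, 15]  -> 2 point(s)
  x = 3: RHS = 6, y in [5, 14]  -> 2 point(s)
  x = 7: RHS = 16, y in [4, 15]  -> 2 point(s)
  x = 8: RHS = 4, y in [2, 17]  -> 2 point(s)
  x = 10: RHS = 16, y in [4, 15]  -> 2 point(s)
  x = 13: RHS = 5, y in [9, 10]  -> 2 point(s)
  x = 15: RHS = 4, y in [2, 17]  -> 2 point(s)
Affine points: 17. Add the point at infinity: total = 18.

#E(F_19) = 18


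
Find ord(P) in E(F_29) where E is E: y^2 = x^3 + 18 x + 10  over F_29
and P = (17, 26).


Compute successive multiples of P until we hit O:
  1P = (17, 26)
  2P = (23, 18)
  3P = (23, 11)
  4P = (17, 3)
  5P = O

ord(P) = 5


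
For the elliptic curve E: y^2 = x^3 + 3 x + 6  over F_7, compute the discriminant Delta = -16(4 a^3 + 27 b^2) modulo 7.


4 a^3 + 27 b^2 = 4*3^3 + 27*6^2 = 108 + 972 = 1080
Delta = -16 * (1080) = -17280
Delta mod 7 = 3

Delta = 3 (mod 7)


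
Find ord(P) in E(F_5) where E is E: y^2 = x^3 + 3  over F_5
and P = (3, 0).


Compute successive multiples of P until we hit O:
  1P = (3, 0)
  2P = O

ord(P) = 2


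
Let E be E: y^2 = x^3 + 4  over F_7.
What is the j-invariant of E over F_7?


Delta = -16(4 a^3 + 27 b^2) mod 7 = 4
-1728 * (4 a)^3 = -1728 * (4*0)^3 mod 7 = 0
j = 0 * 4^(-1) mod 7 = 0

j = 0 (mod 7)


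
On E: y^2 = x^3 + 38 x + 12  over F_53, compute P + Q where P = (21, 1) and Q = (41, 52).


P != Q, so use the chord formula.
s = (y2 - y1) / (x2 - x1) = (51) / (20) mod 53 = 37
x3 = s^2 - x1 - x2 mod 53 = 37^2 - 21 - 41 = 35
y3 = s (x1 - x3) - y1 mod 53 = 37 * (21 - 35) - 1 = 11

P + Q = (35, 11)


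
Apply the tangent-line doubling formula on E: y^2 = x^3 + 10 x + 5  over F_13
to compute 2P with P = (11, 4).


Doubling: s = (3 x1^2 + a) / (2 y1)
s = (3*11^2 + 10) / (2*4) mod 13 = 6
x3 = s^2 - 2 x1 mod 13 = 6^2 - 2*11 = 1
y3 = s (x1 - x3) - y1 mod 13 = 6 * (11 - 1) - 4 = 4

2P = (1, 4)


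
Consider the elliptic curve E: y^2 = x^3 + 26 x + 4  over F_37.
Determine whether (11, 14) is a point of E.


Check whether y^2 = x^3 + 26 x + 4 (mod 37) for (x, y) = (11, 14).
LHS: y^2 = 14^2 mod 37 = 11
RHS: x^3 + 26 x + 4 = 11^3 + 26*11 + 4 mod 37 = 30
LHS != RHS

No, not on the curve


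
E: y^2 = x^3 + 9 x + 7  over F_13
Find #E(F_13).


For each x in F_13, count y with y^2 = x^3 + 9 x + 7 mod 13:
  x = 1: RHS = 4, y in [2, 11]  -> 2 point(s)
  x = 3: RHS = 9, y in [3, 10]  -> 2 point(s)
  x = 4: RHS = 3, y in [4, 9]  -> 2 point(s)
  x = 6: RHS = 4, y in [2, 11]  -> 2 point(s)
  x = 7: RHS = 10, y in [6, 7]  -> 2 point(s)
  x = 12: RHS = 10, y in [6, 7]  -> 2 point(s)
Affine points: 12. Add the point at infinity: total = 13.

#E(F_13) = 13


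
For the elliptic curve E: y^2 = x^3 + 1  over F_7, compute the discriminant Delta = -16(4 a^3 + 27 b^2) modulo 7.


4 a^3 + 27 b^2 = 4*0^3 + 27*1^2 = 0 + 27 = 27
Delta = -16 * (27) = -432
Delta mod 7 = 2

Delta = 2 (mod 7)


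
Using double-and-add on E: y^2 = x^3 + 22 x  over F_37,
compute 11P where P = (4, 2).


k = 11 = 1011_2 (binary, LSB first: 1101)
Double-and-add from P = (4, 2):
  bit 0 = 1: acc = O + (4, 2) = (4, 2)
  bit 1 = 1: acc = (4, 2) + (30, 24) = (7, 4)
  bit 2 = 0: acc unchanged = (7, 4)
  bit 3 = 1: acc = (7, 4) + (33, 25) = (30, 13)

11P = (30, 13)


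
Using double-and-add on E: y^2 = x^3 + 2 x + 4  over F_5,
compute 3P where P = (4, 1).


k = 3 = 11_2 (binary, LSB first: 11)
Double-and-add from P = (4, 1):
  bit 0 = 1: acc = O + (4, 1) = (4, 1)
  bit 1 = 1: acc = (4, 1) + (2, 4) = (0, 3)

3P = (0, 3)


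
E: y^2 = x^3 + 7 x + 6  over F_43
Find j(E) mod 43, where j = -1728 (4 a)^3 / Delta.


Delta = -16(4 a^3 + 27 b^2) mod 43 = 35
-1728 * (4 a)^3 = -1728 * (4*7)^3 mod 43 = 39
j = 39 * 35^(-1) mod 43 = 22

j = 22 (mod 43)


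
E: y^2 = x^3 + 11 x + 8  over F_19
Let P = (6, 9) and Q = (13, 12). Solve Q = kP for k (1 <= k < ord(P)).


Enumerate multiples of P until we hit Q = (13, 12):
  1P = (6, 9)
  2P = (13, 7)
  3P = (9, 0)
  4P = (13, 12)
Match found at i = 4.

k = 4


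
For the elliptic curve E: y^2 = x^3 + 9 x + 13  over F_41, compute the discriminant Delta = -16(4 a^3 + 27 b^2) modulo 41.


4 a^3 + 27 b^2 = 4*9^3 + 27*13^2 = 2916 + 4563 = 7479
Delta = -16 * (7479) = -119664
Delta mod 41 = 15

Delta = 15 (mod 41)


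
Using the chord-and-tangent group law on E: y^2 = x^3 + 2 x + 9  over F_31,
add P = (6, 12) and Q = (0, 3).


P != Q, so use the chord formula.
s = (y2 - y1) / (x2 - x1) = (22) / (25) mod 31 = 17
x3 = s^2 - x1 - x2 mod 31 = 17^2 - 6 - 0 = 4
y3 = s (x1 - x3) - y1 mod 31 = 17 * (6 - 4) - 12 = 22

P + Q = (4, 22)


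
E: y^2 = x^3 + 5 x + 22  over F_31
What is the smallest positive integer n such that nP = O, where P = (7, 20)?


Compute successive multiples of P until we hit O:
  1P = (7, 20)
  2P = (24, 27)
  3P = (8, 27)
  4P = (3, 8)
  5P = (30, 4)
  6P = (29, 29)
  7P = (27, 0)
  8P = (29, 2)
  ... (continuing to 14P)
  14P = O

ord(P) = 14


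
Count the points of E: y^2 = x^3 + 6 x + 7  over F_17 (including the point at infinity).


For each x in F_17, count y with y^2 = x^3 + 6 x + 7 mod 17:
  x = 3: RHS = 1, y in [1, 16]  -> 2 point(s)
  x = 5: RHS = 9, y in [3, 14]  -> 2 point(s)
  x = 6: RHS = 4, y in [2, 15]  -> 2 point(s)
  x = 7: RHS = 1, y in [1, 16]  -> 2 point(s)
  x = 9: RHS = 8, y in [5, 12]  -> 2 point(s)
  x = 10: RHS = 13, y in [8, 9]  -> 2 point(s)
  x = 13: RHS = 4, y in [2, 15]  -> 2 point(s)
  x = 14: RHS = 13, y in [8, 9]  -> 2 point(s)
  x = 15: RHS = 4, y in [2, 15]  -> 2 point(s)
  x = 16: RHS = 0, y in [0]  -> 1 point(s)
Affine points: 19. Add the point at infinity: total = 20.

#E(F_17) = 20


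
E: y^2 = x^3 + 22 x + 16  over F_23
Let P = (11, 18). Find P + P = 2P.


Doubling: s = (3 x1^2 + a) / (2 y1)
s = (3*11^2 + 22) / (2*18) mod 23 = 19
x3 = s^2 - 2 x1 mod 23 = 19^2 - 2*11 = 17
y3 = s (x1 - x3) - y1 mod 23 = 19 * (11 - 17) - 18 = 6

2P = (17, 6)


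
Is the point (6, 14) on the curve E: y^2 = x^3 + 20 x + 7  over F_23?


Check whether y^2 = x^3 + 20 x + 7 (mod 23) for (x, y) = (6, 14).
LHS: y^2 = 14^2 mod 23 = 12
RHS: x^3 + 20 x + 7 = 6^3 + 20*6 + 7 mod 23 = 21
LHS != RHS

No, not on the curve


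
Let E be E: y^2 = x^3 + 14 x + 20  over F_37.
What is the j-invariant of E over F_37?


Delta = -16(4 a^3 + 27 b^2) mod 37 = 13
-1728 * (4 a)^3 = -1728 * (4*14)^3 mod 37 = 6
j = 6 * 13^(-1) mod 37 = 9

j = 9 (mod 37)


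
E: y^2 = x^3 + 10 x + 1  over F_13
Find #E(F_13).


For each x in F_13, count y with y^2 = x^3 + 10 x + 1 mod 13:
  x = 0: RHS = 1, y in [1, 12]  -> 2 point(s)
  x = 1: RHS = 12, y in [5, 8]  -> 2 point(s)
  x = 2: RHS = 3, y in [4, 9]  -> 2 point(s)
  x = 4: RHS = 1, y in [1, 12]  -> 2 point(s)
  x = 6: RHS = 4, y in [2, 11]  -> 2 point(s)
  x = 9: RHS = 1, y in [1, 12]  -> 2 point(s)
  x = 10: RHS = 9, y in [3, 10]  -> 2 point(s)
  x = 11: RHS = 12, y in [5, 8]  -> 2 point(s)
  x = 12: RHS = 3, y in [4, 9]  -> 2 point(s)
Affine points: 18. Add the point at infinity: total = 19.

#E(F_13) = 19


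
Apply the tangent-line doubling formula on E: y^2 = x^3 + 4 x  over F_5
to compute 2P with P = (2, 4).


Doubling: s = (3 x1^2 + a) / (2 y1)
s = (3*2^2 + 4) / (2*4) mod 5 = 2
x3 = s^2 - 2 x1 mod 5 = 2^2 - 2*2 = 0
y3 = s (x1 - x3) - y1 mod 5 = 2 * (2 - 0) - 4 = 0

2P = (0, 0)


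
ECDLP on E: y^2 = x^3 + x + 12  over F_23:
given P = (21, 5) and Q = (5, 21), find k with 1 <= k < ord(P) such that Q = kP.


Enumerate multiples of P until we hit Q = (5, 21):
  1P = (21, 5)
  2P = (5, 2)
  3P = (0, 9)
  4P = (6, 2)
  5P = (8, 16)
  6P = (12, 21)
  7P = (19, 17)
  8P = (19, 6)
  9P = (12, 2)
  10P = (8, 7)
  11P = (6, 21)
  12P = (0, 14)
  13P = (5, 21)
Match found at i = 13.

k = 13


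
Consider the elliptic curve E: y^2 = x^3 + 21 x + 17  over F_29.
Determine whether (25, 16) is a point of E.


Check whether y^2 = x^3 + 21 x + 17 (mod 29) for (x, y) = (25, 16).
LHS: y^2 = 16^2 mod 29 = 24
RHS: x^3 + 21 x + 17 = 25^3 + 21*25 + 17 mod 29 = 14
LHS != RHS

No, not on the curve


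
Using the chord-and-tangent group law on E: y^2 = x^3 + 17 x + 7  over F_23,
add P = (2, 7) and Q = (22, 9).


P != Q, so use the chord formula.
s = (y2 - y1) / (x2 - x1) = (2) / (20) mod 23 = 7
x3 = s^2 - x1 - x2 mod 23 = 7^2 - 2 - 22 = 2
y3 = s (x1 - x3) - y1 mod 23 = 7 * (2 - 2) - 7 = 16

P + Q = (2, 16)


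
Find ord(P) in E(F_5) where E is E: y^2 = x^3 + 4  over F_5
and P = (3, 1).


Compute successive multiples of P until we hit O:
  1P = (3, 1)
  2P = (0, 2)
  3P = (1, 0)
  4P = (0, 3)
  5P = (3, 4)
  6P = O

ord(P) = 6


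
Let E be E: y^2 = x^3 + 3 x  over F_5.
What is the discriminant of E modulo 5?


4 a^3 + 27 b^2 = 4*3^3 + 27*0^2 = 108 + 0 = 108
Delta = -16 * (108) = -1728
Delta mod 5 = 2

Delta = 2 (mod 5)


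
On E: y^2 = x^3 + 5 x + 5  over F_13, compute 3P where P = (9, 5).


k = 3 = 11_2 (binary, LSB first: 11)
Double-and-add from P = (9, 5):
  bit 0 = 1: acc = O + (9, 5) = (9, 5)
  bit 1 = 1: acc = (9, 5) + (11, 0) = (9, 8)

3P = (9, 8)


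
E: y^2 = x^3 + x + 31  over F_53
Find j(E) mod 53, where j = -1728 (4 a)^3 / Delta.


Delta = -16(4 a^3 + 27 b^2) mod 53 = 39
-1728 * (4 a)^3 = -1728 * (4*1)^3 mod 53 = 19
j = 19 * 39^(-1) mod 53 = 10

j = 10 (mod 53)


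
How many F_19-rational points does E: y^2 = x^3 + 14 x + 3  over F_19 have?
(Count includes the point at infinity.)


For each x in F_19, count y with y^2 = x^3 + 14 x + 3 mod 19:
  x = 2: RHS = 1, y in [1, 18]  -> 2 point(s)
  x = 4: RHS = 9, y in [3, 16]  -> 2 point(s)
  x = 7: RHS = 7, y in [8, 11]  -> 2 point(s)
  x = 8: RHS = 0, y in [0]  -> 1 point(s)
  x = 11: RHS = 6, y in [5, 14]  -> 2 point(s)
  x = 13: RHS = 7, y in [8, 11]  -> 2 point(s)
  x = 14: RHS = 17, y in [6, 13]  -> 2 point(s)
  x = 15: RHS = 16, y in [4, 15]  -> 2 point(s)
  x = 17: RHS = 5, y in [9, 10]  -> 2 point(s)
  x = 18: RHS = 7, y in [8, 11]  -> 2 point(s)
Affine points: 19. Add the point at infinity: total = 20.

#E(F_19) = 20
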